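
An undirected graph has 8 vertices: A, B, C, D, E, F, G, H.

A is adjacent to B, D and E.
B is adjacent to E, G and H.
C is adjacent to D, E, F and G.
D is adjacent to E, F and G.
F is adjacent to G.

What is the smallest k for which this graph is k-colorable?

4

C, D, F, G are pairwise adjacent (a clique of size 4), so at least 4 colors are needed.
4 colors suffice: color 1 → {B, D}; color 2 → {E, G, H}; color 3 → {A, C}; color 4 → {F}. Every edge joins two different colors.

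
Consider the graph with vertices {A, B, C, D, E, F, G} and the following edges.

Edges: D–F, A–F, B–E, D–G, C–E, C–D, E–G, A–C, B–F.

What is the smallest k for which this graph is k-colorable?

3

The cycle G-D-F-B-E-G has odd length 5, so it cannot be 2-colored; at least 3 colors are needed.
3 colors suffice: color 1 → {E, F}; color 2 → {A, B, D}; color 3 → {C, G}. No two adjacent vertices share a color.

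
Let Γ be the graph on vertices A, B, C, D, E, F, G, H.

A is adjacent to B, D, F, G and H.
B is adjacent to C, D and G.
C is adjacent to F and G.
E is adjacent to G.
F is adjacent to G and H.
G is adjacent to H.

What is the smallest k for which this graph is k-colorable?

4

A, F, G, H form a clique, so at least 4 colors are needed.
4 colors suffice: color 1 → {D, G}; color 2 → {A, C, E}; color 3 → {B, F}; color 4 → {H}. Each edge has distinct colors on its endpoints.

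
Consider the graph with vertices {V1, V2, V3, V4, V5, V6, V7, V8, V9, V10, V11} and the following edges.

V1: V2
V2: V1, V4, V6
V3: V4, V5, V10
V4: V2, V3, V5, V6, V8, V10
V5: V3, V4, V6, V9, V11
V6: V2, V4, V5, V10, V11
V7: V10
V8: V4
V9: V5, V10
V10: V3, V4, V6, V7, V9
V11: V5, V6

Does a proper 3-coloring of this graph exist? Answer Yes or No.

The chromatic number is 3. V5, V6, V11 form a triangle, so at least 3 colors are needed.
One proper 3-coloring: V1=1, V2=2, V3=3, V4=1, V5=2, V6=3, V7=1, V8=2, V9=1, V10=2, V11=1.
That is already a proper 3-coloring.

Yes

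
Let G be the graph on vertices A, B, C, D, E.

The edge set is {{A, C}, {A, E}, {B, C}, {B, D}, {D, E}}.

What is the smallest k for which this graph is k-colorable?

3

The cycle E-D-B-C-A-E has odd length 5, so it cannot be 2-colored; at least 3 colors are needed.
3 colors suffice: color 1 → {B, E}; color 2 → {A, D}; color 3 → {C}. Every edge joins two different colors.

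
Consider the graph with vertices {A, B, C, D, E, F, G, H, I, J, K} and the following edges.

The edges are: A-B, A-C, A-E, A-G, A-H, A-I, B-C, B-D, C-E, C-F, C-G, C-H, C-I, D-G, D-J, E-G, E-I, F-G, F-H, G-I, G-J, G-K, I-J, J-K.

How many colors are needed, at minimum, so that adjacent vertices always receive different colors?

A, C, E, G, I are mutually adjacent (a clique of size 5), so at least 5 colors are needed.
One proper 5-coloring: A=3, B=1, C=2, D=3, E=5, F=3, G=1, H=1, I=4, J=2, K=3. Every edge joins two different colors.

5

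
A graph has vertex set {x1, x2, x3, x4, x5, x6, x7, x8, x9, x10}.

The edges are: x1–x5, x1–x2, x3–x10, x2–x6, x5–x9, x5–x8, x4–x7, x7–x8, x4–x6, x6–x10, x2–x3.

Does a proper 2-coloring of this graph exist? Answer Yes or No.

No

The cycle x2-x6-x4-x7-x8-x5-x1-x2 has odd length 7, so it cannot be 2-colored; at least 3 colors are needed.
So 2 colors are not enough.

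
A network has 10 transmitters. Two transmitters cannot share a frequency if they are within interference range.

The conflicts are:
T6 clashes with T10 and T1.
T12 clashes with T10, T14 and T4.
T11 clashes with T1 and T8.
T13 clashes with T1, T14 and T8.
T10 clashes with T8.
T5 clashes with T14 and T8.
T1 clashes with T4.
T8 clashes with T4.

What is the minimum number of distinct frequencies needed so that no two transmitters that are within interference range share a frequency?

3

The cycle T10-T8-T11-T1-T6-T10 has odd length 5, so it cannot be 2-colored; at least 3 frequencies are needed.
3 frequencies suffice: frequency 1 → {T1, T14, T8}; frequency 2 → {T11, T13, T10, T5, T4}; frequency 3 → {T6, T12}. No two conflicting transmitters share a frequency.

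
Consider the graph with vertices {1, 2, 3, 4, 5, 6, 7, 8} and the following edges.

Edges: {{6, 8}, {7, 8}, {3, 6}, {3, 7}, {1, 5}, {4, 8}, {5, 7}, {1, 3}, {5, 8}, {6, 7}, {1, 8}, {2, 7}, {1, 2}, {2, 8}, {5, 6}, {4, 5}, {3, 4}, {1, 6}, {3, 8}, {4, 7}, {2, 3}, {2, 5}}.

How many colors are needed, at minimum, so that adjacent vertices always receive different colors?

3, 4, 7, 8 are mutually adjacent (a clique of size 4), so at least 4 colors are needed.
4 colors suffice: color red → {8}; color blue → {3, 5}; color green → {1, 7}; color yellow → {2, 4, 6}. Each edge has distinct colors on its endpoints.

4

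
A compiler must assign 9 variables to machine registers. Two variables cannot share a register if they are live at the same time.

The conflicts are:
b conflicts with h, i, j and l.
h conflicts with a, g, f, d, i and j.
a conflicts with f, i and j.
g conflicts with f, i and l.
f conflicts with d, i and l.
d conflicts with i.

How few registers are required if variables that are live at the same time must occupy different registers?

4

h, a, f, i are mutually in conflict, so at least 4 registers are needed.
4 registers suffice: register 1 → {h, l}; register 2 → {b, f}; register 3 → {i, j}; register 4 → {a, g, d}. Each listed conflict is separated.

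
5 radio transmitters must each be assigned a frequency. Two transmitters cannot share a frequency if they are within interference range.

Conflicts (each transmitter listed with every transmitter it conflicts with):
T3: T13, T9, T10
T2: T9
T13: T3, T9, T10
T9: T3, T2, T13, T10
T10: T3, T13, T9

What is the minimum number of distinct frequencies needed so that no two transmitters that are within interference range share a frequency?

T3, T13, T9, T10 are mutually in conflict, so at least 4 frequencies are needed.
4 frequencies suffice: T3=2, T2=2, T13=3, T9=1, T10=4. Each listed conflict is separated.

4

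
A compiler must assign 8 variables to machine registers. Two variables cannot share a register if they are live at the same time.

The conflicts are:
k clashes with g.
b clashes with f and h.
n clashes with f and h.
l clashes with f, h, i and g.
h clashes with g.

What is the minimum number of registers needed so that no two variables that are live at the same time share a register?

l, h, g are mutually in conflict, so at least 3 registers are needed.
3 registers suffice: register 1 → {k, b, n, l}; register 2 → {f, h, i}; register 3 → {g}. Each listed conflict is separated.

3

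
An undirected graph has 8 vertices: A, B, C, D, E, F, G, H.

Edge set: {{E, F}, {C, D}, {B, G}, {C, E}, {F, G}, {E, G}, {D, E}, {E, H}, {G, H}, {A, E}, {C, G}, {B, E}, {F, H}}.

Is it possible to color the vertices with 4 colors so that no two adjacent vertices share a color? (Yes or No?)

The chromatic number is 4. E, F, G, H are pairwise adjacent (a clique of size 4), so at least 4 colors are needed.
A valid assignment using 4 colors: A=blue, B=green, C=green, D=blue, E=red, F=yellow, G=blue, H=green.
That is already a proper 4-coloring.

Yes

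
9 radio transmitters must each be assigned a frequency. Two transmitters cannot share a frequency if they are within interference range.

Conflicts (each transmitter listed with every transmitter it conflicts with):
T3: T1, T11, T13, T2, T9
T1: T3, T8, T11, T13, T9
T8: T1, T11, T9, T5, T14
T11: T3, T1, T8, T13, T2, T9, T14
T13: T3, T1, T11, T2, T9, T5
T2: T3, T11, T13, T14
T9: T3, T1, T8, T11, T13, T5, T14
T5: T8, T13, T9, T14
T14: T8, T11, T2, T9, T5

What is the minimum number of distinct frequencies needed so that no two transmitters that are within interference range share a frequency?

T3, T1, T11, T13, T9 all conflict with each other, so at least 5 frequencies are needed.
Using 5 frequencies: T3=4, T1=5, T8=3, T11=1, T13=3, T2=2, T9=2, T5=1, T14=4. Each listed conflict is separated.

5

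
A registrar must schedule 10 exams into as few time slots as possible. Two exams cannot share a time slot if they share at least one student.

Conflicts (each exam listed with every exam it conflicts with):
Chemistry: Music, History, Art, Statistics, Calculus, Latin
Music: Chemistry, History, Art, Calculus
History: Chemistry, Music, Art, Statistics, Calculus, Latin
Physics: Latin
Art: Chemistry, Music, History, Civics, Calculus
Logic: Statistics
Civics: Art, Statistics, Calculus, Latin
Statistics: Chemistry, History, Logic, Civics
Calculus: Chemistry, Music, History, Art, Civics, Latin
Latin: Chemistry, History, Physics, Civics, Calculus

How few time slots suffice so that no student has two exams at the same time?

Chemistry, Music, History, Art, Calculus pairwise conflict, so at least 5 time slots are needed.
5 time slots suffice: time slot 1 → {Chemistry, Physics, Logic, Civics}; time slot 2 → {Statistics, Calculus}; time slot 3 → {History}; time slot 4 → {Art, Latin}; time slot 5 → {Music}. Every pair that conflicts lands in different time slots.

5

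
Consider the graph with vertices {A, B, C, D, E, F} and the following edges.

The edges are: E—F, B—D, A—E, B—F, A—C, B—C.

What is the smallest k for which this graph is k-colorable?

3

The cycle F-B-C-A-E-F has odd length 5, so it cannot be 2-colored; at least 3 colors are needed.
3 colors suffice: color 1 → {B, E}; color 2 → {C, D, F}; color 3 → {A}. Each edge has distinct colors on its endpoints.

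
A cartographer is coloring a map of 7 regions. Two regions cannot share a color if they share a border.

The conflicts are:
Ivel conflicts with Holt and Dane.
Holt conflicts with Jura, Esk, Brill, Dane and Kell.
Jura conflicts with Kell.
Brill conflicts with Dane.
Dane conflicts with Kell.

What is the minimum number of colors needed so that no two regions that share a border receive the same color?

Ivel, Holt, Dane pairwise conflict, so at least 3 colors are needed.
3 colors suffice: color 1 → {Holt}; color 2 → {Jura, Esk, Dane}; color 3 → {Ivel, Brill, Kell}. Each listed conflict is separated.

3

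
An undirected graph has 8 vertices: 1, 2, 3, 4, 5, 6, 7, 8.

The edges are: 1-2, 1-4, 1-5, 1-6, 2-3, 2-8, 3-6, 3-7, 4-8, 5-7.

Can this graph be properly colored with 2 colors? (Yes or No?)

The cycle 7-5-1-2-3-7 has odd length 5, so it cannot be 2-colored; at least 3 colors are needed.
So 2 colors are not enough.

No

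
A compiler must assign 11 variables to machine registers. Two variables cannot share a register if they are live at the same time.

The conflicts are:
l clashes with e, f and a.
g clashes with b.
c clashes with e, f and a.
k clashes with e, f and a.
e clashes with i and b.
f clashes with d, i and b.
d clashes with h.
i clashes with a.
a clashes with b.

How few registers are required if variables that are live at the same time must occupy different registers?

k and f conflict, so at least 2 registers are needed.
2 registers suffice: register 1 → {g, e, f, a, h}; register 2 → {l, c, k, d, i, b}. Every pair that conflicts lands in different registers.

2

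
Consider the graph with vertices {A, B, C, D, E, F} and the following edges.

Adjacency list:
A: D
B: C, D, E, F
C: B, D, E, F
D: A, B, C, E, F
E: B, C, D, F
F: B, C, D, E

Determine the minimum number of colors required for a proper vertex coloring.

5

B, C, D, E, F are pairwise adjacent (a clique of size 5), so at least 5 colors are needed.
A valid assignment using 5 colors: A=2, B=2, C=4, D=1, E=3, F=5. Each edge has distinct colors on its endpoints.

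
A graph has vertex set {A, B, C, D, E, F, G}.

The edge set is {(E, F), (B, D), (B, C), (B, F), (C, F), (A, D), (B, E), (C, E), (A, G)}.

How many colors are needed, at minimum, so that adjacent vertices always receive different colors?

B, C, E, F are pairwise adjacent (a clique of size 4), so at least 4 colors are needed.
4 colors suffice: color red → {A, B}; color blue → {C, D, G}; color green → {F}; color yellow → {E}. No two adjacent vertices share a color.

4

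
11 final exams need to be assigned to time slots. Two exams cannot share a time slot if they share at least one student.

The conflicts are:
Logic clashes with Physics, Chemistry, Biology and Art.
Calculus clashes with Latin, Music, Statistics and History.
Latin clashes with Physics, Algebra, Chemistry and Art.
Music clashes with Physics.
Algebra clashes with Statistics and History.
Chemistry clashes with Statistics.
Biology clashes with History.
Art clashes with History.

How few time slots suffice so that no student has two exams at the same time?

Algebra and History conflict, so at least 2 time slots are needed.
2 time slots suffice: time slot 1 → {Logic, Latin, Music, Statistics, History}; time slot 2 → {Calculus, Physics, Algebra, Chemistry, Biology, Art}. Every pair that conflicts lands in different time slots.

2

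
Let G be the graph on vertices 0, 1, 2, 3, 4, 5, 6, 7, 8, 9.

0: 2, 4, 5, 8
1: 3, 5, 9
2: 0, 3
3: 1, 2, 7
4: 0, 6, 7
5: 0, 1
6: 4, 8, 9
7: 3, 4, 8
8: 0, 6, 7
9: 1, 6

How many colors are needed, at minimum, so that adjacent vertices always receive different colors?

The cycle 3-1-5-0-2-3 has odd length 5, so it cannot be 2-colored; at least 3 colors are needed.
One proper 3-coloring: 0=a, 1=a, 2=c, 3=b, 4=b, 5=b, 6=a, 7=a, 8=b, 9=b. Every edge joins two different colors.

3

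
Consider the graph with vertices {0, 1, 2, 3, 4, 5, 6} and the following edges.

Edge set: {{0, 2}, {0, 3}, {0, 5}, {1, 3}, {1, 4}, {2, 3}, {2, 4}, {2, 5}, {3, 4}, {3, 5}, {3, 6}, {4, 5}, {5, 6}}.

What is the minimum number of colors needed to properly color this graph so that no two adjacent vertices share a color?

2, 3, 4, 5 form a clique, so at least 4 colors are needed.
4 colors suffice: color a → {3}; color b → {1, 5}; color c → {0, 4, 6}; color d → {2}. Every edge joins two different colors.

4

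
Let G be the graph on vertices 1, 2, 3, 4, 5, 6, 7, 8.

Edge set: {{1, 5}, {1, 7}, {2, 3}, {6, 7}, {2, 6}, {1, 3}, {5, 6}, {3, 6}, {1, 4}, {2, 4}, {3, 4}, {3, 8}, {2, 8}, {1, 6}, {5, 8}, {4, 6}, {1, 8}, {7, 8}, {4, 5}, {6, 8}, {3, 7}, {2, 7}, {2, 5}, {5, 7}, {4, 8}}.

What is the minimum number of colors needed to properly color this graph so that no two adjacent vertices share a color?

5

2, 4, 5, 6, 8 form a clique, so at least 5 colors are needed.
5 colors suffice: 1=e, 2=e, 3=c, 4=d, 5=c, 6=b, 7=d, 8=a. No two adjacent vertices share a color.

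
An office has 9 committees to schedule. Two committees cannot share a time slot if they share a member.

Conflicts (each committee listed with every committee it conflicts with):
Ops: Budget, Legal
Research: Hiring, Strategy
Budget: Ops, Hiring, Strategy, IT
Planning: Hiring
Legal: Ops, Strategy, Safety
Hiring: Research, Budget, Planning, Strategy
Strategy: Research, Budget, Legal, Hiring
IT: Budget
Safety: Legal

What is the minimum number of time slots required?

Research, Hiring, Strategy all conflict with each other, so at least 3 time slots are needed.
3 time slots suffice: Ops=2, Research=1, Budget=1, Planning=1, Legal=1, Hiring=2, Strategy=3, IT=2, Safety=2. Each listed conflict is separated.

3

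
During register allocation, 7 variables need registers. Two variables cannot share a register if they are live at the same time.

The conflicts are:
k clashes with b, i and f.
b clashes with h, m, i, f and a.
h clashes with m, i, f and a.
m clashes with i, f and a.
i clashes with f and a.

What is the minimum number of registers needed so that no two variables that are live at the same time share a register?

b, h, m, i, f pairwise conflict, so at least 5 registers are needed.
5 registers suffice: register 1 → {b}; register 2 → {i}; register 3 → {f, a}; register 4 → {k, h}; register 5 → {m}. No two conflicting variables share a register.

5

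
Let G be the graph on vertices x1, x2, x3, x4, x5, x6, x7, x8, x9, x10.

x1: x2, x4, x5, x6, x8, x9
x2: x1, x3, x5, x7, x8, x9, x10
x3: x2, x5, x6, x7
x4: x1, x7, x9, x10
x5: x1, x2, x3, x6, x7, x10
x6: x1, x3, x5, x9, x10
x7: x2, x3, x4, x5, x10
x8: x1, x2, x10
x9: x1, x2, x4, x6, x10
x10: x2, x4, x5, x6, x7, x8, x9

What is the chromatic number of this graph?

4

x2, x5, x7, x10 form a clique, so at least 4 colors are needed.
4 colors suffice: color red → {x2, x4, x6}; color blue → {x1, x3, x10}; color green → {x5, x8, x9}; color yellow → {x7}. Every edge joins two different colors.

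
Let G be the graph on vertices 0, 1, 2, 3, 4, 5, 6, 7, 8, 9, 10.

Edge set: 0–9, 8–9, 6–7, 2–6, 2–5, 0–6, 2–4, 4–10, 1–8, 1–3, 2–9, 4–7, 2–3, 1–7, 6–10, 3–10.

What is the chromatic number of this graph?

The cycle 3-1-7-4-2-3 has odd length 5, so it cannot be 2-colored; at least 3 colors are needed.
3 colors suffice: color red → {0, 2, 7, 8, 10}; color blue → {3, 4, 5, 6, 9}; color green → {1}. No two adjacent vertices share a color.

3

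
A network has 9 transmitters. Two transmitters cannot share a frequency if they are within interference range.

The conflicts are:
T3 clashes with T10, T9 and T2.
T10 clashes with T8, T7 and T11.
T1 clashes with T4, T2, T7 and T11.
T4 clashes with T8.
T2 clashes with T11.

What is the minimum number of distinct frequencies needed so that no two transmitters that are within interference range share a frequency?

T1, T2, T11 all conflict with each other, so at least 3 frequencies are needed.
3 frequencies suffice: frequency 1 → {T10, T1, T9}; frequency 2 → {T3, T8, T7, T11}; frequency 3 → {T4, T2}. Each listed conflict is separated.

3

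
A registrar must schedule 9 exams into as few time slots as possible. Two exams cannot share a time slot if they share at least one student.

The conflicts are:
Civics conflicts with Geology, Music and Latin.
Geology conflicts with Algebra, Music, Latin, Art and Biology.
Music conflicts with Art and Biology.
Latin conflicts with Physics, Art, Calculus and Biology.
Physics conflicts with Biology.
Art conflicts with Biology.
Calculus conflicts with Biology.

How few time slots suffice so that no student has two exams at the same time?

Geology, Latin, Art, Biology pairwise conflict, so at least 4 time slots are needed.
4 time slots suffice: time slot 1 → {Civics, Algebra, Biology}; time slot 2 → {Geology, Physics, Calculus}; time slot 3 → {Music, Latin}; time slot 4 → {Art}. No two conflicting exams share a time slot.

4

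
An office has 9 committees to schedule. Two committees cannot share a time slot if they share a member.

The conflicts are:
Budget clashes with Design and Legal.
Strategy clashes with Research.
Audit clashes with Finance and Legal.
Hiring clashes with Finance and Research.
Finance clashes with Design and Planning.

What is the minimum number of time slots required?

The cycle Legal-Audit-Finance-Design-Budget-Legal has odd length 5, so it cannot be 2-colored; at least 3 time slots are needed.
A valid assignment using 3 time slots: Budget=1, Strategy=2, Audit=3, Hiring=2, Finance=1, Design=2, Research=1, Planning=2, Legal=2. Each listed conflict is separated.

3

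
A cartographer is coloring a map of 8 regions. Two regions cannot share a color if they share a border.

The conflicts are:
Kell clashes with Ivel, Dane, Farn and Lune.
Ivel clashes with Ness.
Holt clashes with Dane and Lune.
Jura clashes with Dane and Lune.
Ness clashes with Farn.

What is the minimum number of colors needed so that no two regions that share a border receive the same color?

2

Kell and Dane conflict, so at least 2 colors are needed.
2 colors suffice: Kell=1, Ivel=2, Holt=1, Jura=1, Dane=2, Ness=1, Farn=2, Lune=2. Every pair that conflicts lands in different colors.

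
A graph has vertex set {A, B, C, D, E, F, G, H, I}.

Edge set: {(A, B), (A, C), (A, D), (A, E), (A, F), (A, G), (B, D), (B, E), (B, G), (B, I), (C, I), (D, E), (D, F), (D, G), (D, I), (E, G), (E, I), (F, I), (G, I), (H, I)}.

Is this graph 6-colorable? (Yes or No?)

Yes

The chromatic number is 5. B, D, E, G, I form a clique, so at least 5 colors are needed.
5 colors suffice: color 1 → {A, I}; color 2 → {C, D, H}; color 3 → {B, F}; color 4 → {E}; color 5 → {G}.
Since 6 ≥ 5, a proper 6-coloring certainly exists.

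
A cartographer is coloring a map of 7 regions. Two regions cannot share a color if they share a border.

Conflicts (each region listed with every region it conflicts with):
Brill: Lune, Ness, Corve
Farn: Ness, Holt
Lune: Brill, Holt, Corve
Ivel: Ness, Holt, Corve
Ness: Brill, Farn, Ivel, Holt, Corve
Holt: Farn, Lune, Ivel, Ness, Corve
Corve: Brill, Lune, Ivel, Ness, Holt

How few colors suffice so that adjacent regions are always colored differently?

4

Ivel, Ness, Holt, Corve pairwise conflict, so at least 4 colors are needed.
4 colors suffice: color 1 → {Brill, Holt}; color 2 → {Lune, Ness}; color 3 → {Farn, Corve}; color 4 → {Ivel}. No two conflicting regions share a color.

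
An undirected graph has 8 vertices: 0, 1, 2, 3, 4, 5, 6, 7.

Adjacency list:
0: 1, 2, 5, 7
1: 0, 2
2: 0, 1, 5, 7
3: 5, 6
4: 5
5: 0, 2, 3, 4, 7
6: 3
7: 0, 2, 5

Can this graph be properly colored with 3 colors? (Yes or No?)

0, 2, 5, 7 are mutually adjacent (a clique of size 4), so at least 4 colors are needed.
So 3 colors are not enough.

No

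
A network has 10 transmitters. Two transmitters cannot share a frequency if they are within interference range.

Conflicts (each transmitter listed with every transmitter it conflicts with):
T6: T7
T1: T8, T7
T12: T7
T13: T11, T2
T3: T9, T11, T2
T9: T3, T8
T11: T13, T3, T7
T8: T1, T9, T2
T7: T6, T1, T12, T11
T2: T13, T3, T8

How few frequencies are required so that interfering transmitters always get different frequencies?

T3 and T2 conflict, so at least 2 frequencies are needed.
2 frequencies suffice: frequency 1 → {T13, T3, T8, T7}; frequency 2 → {T6, T1, T12, T9, T11, T2}. Each listed conflict is separated.

2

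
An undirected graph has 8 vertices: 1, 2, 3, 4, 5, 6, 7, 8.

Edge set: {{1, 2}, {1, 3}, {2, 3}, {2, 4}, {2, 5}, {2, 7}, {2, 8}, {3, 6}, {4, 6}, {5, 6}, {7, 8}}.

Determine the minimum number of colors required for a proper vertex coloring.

2, 7, 8 are mutually adjacent, so at least 3 colors are needed.
One proper 3-coloring: 1=green, 2=red, 3=blue, 4=blue, 5=blue, 6=red, 7=blue, 8=green. No two adjacent vertices share a color.

3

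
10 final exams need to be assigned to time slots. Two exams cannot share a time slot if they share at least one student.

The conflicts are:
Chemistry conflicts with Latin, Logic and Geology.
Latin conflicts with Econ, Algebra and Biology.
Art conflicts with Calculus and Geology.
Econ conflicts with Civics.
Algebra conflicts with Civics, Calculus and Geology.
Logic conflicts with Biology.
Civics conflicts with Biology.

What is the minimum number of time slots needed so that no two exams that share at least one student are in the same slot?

2

Algebra and Civics conflict, so at least 2 time slots are needed.
A valid assignment using 2 time slots: Chemistry=1, Latin=2, Art=1, Econ=1, Algebra=1, Logic=2, Civics=2, Calculus=2, Geology=2, Biology=1. No two conflicting exams share a time slot.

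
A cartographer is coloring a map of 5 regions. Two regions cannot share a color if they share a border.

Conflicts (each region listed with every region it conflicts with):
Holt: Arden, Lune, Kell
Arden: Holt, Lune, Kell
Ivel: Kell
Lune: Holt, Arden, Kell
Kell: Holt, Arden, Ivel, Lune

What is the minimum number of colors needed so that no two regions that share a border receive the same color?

4

Holt, Arden, Lune, Kell are mutually in conflict, so at least 4 colors are needed.
A valid assignment using 4 colors: Holt=2, Arden=3, Ivel=2, Lune=4, Kell=1. Each listed conflict is separated.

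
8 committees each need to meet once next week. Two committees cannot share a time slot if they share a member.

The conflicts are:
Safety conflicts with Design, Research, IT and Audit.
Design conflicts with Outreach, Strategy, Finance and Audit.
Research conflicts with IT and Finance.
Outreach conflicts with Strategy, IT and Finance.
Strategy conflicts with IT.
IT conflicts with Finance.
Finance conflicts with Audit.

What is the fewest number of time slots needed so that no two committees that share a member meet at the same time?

Design, Outreach, Strategy pairwise conflict, so at least 3 time slots are needed.
3 time slots suffice: time slot 1 → {Design, IT}; time slot 2 → {Safety, Strategy, Finance}; time slot 3 → {Research, Outreach, Audit}. No two conflicting committees share a time slot.

3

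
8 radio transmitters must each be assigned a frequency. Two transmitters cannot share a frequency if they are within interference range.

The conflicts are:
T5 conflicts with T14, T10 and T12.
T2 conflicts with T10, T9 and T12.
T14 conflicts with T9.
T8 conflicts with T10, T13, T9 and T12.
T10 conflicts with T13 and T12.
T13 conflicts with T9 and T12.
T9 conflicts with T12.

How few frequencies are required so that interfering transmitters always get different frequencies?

T8, T13, T9, T12 all conflict with each other, so at least 4 frequencies are needed.
4 frequencies suffice: frequency 1 → {T14, T12}; frequency 2 → {T10, T9}; frequency 3 → {T5, T2, T8}; frequency 4 → {T13}. No two conflicting transmitters share a frequency.

4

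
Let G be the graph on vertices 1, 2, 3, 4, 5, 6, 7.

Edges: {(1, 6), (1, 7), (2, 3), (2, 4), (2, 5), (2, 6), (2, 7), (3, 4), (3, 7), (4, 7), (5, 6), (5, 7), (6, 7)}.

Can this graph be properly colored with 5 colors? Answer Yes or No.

The chromatic number is 4. 2, 3, 4, 7 form a clique, so at least 4 colors are needed.
4 colors suffice: 1=blue, 2=blue, 3=yellow, 4=green, 5=yellow, 6=green, 7=red.
Since 5 ≥ 4, a proper 5-coloring certainly exists.

Yes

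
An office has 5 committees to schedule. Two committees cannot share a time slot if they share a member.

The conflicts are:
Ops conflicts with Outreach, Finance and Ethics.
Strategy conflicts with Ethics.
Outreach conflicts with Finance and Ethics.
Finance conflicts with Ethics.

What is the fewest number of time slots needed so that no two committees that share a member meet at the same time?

Ops, Outreach, Finance, Ethics all conflict with each other, so at least 4 time slots are needed.
4 time slots suffice: time slot 1 → {Ethics}; time slot 2 → {Ops, Strategy}; time slot 3 → {Outreach}; time slot 4 → {Finance}. Each listed conflict is separated.

4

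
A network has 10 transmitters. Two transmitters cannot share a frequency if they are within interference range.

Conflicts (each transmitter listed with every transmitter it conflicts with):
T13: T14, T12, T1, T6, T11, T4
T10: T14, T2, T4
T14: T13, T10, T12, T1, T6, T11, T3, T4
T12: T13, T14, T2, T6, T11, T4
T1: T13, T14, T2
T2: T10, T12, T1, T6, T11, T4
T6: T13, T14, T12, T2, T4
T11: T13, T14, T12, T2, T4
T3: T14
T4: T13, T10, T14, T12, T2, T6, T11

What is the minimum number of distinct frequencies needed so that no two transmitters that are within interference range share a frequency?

5

T13, T14, T12, T6, T4 are mutually in conflict, so at least 5 frequencies are needed.
5 frequencies suffice: frequency 1 → {T14, T2}; frequency 2 → {T1, T3, T4}; frequency 3 → {T10, T12}; frequency 4 → {T13}; frequency 5 → {T6, T11}. Each listed conflict is separated.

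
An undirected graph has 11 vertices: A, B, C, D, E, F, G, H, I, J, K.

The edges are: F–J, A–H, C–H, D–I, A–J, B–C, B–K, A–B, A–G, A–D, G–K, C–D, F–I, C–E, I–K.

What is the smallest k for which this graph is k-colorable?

3

The cycle K-G-A-D-I-K has odd length 5, so it cannot be 2-colored; at least 3 colors are needed.
One proper 3-coloring: A=1, B=2, C=1, D=2, E=2, F=1, G=2, H=2, I=3, J=2, K=1. No two adjacent vertices share a color.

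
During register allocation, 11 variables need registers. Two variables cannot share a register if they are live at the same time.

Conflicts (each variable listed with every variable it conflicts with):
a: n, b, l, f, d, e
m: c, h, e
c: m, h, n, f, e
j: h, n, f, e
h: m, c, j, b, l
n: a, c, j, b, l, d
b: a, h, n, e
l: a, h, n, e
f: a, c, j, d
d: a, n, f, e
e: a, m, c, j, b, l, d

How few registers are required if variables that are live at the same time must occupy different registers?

3

a, n, l are mutually in conflict, so at least 3 registers are needed.
3 registers suffice: register 1 → {h, n, f, e}; register 2 → {a, c, j}; register 3 → {m, b, l, d}. Each listed conflict is separated.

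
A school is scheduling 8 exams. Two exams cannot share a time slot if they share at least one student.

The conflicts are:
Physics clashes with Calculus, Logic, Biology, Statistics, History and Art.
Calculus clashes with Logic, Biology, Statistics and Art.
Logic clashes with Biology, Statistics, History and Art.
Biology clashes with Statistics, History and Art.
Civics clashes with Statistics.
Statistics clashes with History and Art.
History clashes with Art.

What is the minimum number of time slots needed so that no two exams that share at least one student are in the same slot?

6

Physics, Calculus, Logic, Biology, Statistics, Art are mutually in conflict, so at least 6 time slots are needed.
Using 6 time slots: Physics=3, Calculus=6, Logic=2, Biology=4, Civics=2, Statistics=1, History=6, Art=5. Every pair that conflicts lands in different time slots.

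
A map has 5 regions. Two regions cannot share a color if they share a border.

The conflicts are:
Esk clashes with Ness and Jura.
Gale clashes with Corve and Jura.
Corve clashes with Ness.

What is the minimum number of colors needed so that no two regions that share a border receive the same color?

3

The cycle Gale-Corve-Ness-Esk-Jura-Gale has odd length 5, so it cannot be 2-colored; at least 3 colors are needed.
A valid assignment using 3 colors: Esk=2, Gale=1, Corve=2, Ness=1, Jura=3. Every pair that conflicts lands in different colors.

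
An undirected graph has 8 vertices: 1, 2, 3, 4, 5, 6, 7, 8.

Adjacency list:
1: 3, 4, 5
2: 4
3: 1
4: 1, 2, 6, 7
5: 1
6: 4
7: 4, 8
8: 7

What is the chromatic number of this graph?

4 and 6 are adjacent, so at least 2 colors are needed.
One proper 2-coloring: 1=b, 2=b, 3=a, 4=a, 5=a, 6=b, 7=b, 8=a. No two adjacent vertices share a color.

2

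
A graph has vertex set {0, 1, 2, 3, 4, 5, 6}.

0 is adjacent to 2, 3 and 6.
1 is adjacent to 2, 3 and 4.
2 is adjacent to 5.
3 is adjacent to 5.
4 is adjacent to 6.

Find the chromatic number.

3

The cycle 0-6-4-1-3-0 has odd length 5, so it cannot be 2-colored; at least 3 colors are needed.
3 colors suffice: 0=blue, 1=blue, 2=red, 3=red, 4=red, 5=blue, 6=green. Each edge has distinct colors on its endpoints.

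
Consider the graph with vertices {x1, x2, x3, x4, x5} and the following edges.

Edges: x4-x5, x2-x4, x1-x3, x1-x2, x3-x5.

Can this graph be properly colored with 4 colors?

Yes

The chromatic number is 3. The cycle x2-x1-x3-x5-x4-x2 has odd length 5, so it cannot be 2-colored; at least 3 colors are needed.
3 colors suffice: color 1 → {x3, x4}; color 2 → {x1, x5}; color 3 → {x2}.
Since 4 ≥ 3, a proper 4-coloring certainly exists.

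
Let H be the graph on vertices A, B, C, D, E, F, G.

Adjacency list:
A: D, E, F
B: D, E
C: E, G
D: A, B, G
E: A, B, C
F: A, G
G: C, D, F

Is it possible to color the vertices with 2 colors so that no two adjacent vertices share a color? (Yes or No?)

The cycle G-D-B-E-C-G has odd length 5, so it cannot be 2-colored; at least 3 colors are needed.
So 2 colors are not enough.

No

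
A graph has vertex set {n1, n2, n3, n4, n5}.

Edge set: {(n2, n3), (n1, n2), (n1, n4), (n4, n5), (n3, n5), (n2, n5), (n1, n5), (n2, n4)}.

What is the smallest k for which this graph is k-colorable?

n1, n2, n4, n5 are pairwise adjacent (a clique of size 4), so at least 4 colors are needed.
A valid assignment using 4 colors: n1=yellow, n2=blue, n3=green, n4=green, n5=red. Each edge has distinct colors on its endpoints.

4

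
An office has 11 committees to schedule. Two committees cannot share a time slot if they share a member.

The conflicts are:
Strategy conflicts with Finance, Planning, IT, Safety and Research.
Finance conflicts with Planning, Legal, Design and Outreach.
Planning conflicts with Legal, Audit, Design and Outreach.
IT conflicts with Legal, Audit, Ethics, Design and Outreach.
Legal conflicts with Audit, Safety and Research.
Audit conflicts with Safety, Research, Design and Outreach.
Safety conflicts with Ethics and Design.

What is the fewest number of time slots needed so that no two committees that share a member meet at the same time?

3

Finance, Planning, Legal are mutually in conflict, so at least 3 time slots are needed.
3 time slots suffice: time slot 1 → {Finance, Audit, Ethics}; time slot 2 → {Strategy, Legal, Design, Outreach}; time slot 3 → {Planning, IT, Safety, Research}. Every pair that conflicts lands in different time slots.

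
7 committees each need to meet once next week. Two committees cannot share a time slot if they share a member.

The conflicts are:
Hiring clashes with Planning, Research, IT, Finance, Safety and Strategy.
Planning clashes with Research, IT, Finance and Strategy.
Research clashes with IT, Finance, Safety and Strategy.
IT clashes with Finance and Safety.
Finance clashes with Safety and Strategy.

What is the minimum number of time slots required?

5

Hiring, Planning, Research, Finance, Strategy all conflict with each other, so at least 5 time slots are needed.
5 time slots suffice: time slot 1 → {Research}; time slot 2 → {Hiring}; time slot 3 → {Finance}; time slot 4 → {IT, Strategy}; time slot 5 → {Planning, Safety}. Every pair that conflicts lands in different time slots.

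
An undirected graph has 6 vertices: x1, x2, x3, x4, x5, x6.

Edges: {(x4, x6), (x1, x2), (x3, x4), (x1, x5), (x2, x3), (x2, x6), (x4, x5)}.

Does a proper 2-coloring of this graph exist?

The cycle x6-x2-x1-x5-x4-x6 has odd length 5, so it cannot be 2-colored; at least 3 colors are needed.
So 2 colors are not enough.

No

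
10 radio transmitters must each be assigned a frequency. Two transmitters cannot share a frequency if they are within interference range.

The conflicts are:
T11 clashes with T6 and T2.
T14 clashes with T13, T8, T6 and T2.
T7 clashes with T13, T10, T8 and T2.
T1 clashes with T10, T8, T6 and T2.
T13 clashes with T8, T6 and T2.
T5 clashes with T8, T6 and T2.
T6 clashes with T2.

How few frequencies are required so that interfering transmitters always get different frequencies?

T14, T13, T6, T2 are mutually in conflict, so at least 4 frequencies are needed.
4 frequencies suffice: frequency 1 → {T10, T8, T2}; frequency 2 → {T7, T6}; frequency 3 → {T11, T1, T13, T5}; frequency 4 → {T14}. Each listed conflict is separated.

4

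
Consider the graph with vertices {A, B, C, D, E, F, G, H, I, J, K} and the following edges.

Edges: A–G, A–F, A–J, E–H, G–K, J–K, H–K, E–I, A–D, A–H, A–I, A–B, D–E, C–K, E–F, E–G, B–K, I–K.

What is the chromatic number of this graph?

G and K are adjacent, so at least 2 colors are needed.
One proper 2-coloring: A=1, B=2, C=2, D=2, E=1, F=2, G=2, H=2, I=2, J=2, K=1. Every edge joins two different colors.

2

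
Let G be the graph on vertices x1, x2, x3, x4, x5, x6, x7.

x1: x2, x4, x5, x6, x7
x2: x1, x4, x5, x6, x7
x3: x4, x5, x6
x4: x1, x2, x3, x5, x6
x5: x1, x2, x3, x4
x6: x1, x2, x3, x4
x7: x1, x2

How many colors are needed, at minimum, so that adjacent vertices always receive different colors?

x1, x2, x4, x5 are pairwise adjacent (a clique of size 4), so at least 4 colors are needed.
One proper 4-coloring: x1=2, x2=3, x3=2, x4=1, x5=4, x6=4, x7=1. No two adjacent vertices share a color.

4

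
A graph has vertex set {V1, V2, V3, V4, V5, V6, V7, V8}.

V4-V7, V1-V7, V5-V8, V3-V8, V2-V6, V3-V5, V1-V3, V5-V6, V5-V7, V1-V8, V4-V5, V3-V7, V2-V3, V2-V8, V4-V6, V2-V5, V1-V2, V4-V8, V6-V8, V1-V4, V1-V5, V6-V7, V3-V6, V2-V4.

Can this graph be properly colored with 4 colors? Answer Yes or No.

V2, V4, V5, V6, V8 are pairwise adjacent (a clique of size 5), so at least 5 colors are needed.
So 4 colors are not enough.

No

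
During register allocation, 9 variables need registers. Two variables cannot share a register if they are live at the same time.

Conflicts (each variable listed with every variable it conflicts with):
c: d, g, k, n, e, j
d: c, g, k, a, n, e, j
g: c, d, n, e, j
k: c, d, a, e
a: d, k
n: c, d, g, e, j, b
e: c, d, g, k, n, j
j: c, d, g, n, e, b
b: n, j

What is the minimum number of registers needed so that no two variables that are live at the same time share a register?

6

c, d, g, n, e, j are mutually in conflict, so at least 6 registers are needed.
Using 6 registers: c=5, d=1, g=6, k=2, a=3, n=2, e=4, j=3, b=1. Each listed conflict is separated.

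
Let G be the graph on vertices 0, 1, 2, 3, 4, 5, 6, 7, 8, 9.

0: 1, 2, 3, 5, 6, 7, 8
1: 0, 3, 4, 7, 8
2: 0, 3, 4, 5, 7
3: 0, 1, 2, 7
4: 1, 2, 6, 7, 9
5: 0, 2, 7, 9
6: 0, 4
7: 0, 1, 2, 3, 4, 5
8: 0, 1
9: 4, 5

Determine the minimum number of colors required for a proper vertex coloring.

0, 1, 3, 7 are mutually adjacent (a clique of size 4), so at least 4 colors are needed.
One proper 4-coloring: 0=red, 1=green, 2=green, 3=yellow, 4=red, 5=yellow, 6=blue, 7=blue, 8=blue, 9=blue. Each edge has distinct colors on its endpoints.

4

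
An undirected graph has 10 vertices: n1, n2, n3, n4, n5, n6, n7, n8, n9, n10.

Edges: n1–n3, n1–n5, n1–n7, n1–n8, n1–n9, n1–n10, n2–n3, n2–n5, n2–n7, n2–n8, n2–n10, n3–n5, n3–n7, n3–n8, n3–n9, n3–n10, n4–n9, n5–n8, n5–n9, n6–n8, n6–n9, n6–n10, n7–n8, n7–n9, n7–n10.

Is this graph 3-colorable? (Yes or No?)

No

n1, n3, n5, n9 are pairwise adjacent (a clique of size 4), so at least 4 colors are needed.
So 3 colors are not enough.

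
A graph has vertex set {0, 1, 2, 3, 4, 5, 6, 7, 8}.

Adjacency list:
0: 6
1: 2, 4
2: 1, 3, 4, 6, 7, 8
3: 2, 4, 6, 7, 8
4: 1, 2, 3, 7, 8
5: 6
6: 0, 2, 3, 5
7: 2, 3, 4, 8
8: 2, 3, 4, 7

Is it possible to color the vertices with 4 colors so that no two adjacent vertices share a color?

No

2, 3, 4, 7, 8 are mutually adjacent (a clique of size 5), so at least 5 colors are needed.
So 4 colors are not enough.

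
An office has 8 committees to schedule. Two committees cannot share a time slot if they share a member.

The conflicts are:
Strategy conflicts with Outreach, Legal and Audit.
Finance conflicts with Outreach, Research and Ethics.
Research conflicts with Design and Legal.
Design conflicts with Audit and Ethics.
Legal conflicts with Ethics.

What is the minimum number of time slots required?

3

The cycle Finance-Outreach-Strategy-Legal-Ethics-Finance has odd length 5, so it cannot be 2-colored; at least 3 time slots are needed.
Using 3 time slots: Strategy=1, Finance=1, Outreach=2, Research=2, Design=1, Legal=3, Audit=2, Ethics=2. Each listed conflict is separated.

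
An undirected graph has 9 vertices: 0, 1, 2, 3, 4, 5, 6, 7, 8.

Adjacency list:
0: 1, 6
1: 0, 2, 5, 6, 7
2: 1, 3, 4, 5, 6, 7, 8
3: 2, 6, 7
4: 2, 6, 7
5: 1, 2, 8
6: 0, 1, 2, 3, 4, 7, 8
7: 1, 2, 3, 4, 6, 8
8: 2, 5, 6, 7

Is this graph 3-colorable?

No

2, 4, 6, 7 are mutually adjacent (a clique of size 4), so at least 4 colors are needed.
So 3 colors are not enough.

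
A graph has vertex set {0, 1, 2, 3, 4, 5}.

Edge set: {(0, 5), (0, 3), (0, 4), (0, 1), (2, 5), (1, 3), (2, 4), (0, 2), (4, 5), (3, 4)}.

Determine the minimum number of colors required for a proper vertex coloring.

4

0, 2, 4, 5 form a clique, so at least 4 colors are needed.
4 colors suffice: color a → {0}; color b → {1, 4}; color c → {3, 5}; color d → {2}. Each edge has distinct colors on its endpoints.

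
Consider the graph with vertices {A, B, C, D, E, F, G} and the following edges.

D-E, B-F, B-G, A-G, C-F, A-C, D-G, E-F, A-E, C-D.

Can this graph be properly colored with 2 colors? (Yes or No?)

The cycle A-G-B-F-C-A has odd length 5, so it cannot be 2-colored; at least 3 colors are needed.
So 2 colors are not enough.

No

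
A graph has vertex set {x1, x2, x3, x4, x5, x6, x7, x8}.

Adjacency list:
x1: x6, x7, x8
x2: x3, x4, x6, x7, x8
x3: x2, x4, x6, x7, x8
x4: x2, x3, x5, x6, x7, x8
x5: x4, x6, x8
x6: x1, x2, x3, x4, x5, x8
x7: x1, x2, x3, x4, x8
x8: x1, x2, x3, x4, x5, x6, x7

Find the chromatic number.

5

x2, x3, x4, x7, x8 form a clique, so at least 5 colors are needed.
5 colors suffice: color 1 → {x8}; color 2 → {x1, x4}; color 3 → {x6, x7}; color 4 → {x2, x5}; color 5 → {x3}. Every edge joins two different colors.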